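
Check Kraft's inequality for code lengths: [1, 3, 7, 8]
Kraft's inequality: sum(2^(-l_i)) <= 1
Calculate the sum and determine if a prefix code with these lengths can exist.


Sum = 2^(-1) + 2^(-3) + 2^(-7) + 2^(-8)
    = 0.5 + 0.125 + 0.0078125 + 0.00390625
    = 163/256 = 0.63671875
Since 0.63671875 <= 1, Kraft's inequality IS satisfied.
A prefix code with these lengths CAN exist.

Kraft sum = 0.63671875. Satisfied.


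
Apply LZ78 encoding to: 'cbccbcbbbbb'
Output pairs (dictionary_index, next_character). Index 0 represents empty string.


LZ78 encoding steps:
Dictionary: {0: ''}
Step 1: w='' (idx 0), next='c' -> output (0, 'c'), add 'c' as idx 1
Step 2: w='' (idx 0), next='b' -> output (0, 'b'), add 'b' as idx 2
Step 3: w='c' (idx 1), next='c' -> output (1, 'c'), add 'cc' as idx 3
Step 4: w='b' (idx 2), next='c' -> output (2, 'c'), add 'bc' as idx 4
Step 5: w='b' (idx 2), next='b' -> output (2, 'b'), add 'bb' as idx 5
Step 6: w='bb' (idx 5), next='b' -> output (5, 'b'), add 'bbb' as idx 6


Encoded: [(0, 'c'), (0, 'b'), (1, 'c'), (2, 'c'), (2, 'b'), (5, 'b')]


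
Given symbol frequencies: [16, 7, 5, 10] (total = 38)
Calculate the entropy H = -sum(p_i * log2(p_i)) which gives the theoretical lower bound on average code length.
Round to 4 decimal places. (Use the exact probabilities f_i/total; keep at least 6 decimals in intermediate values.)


Per-symbol terms -p_i * log2(p_i) with p_i = f_i/38:
  p = 16/38 = 0.421053: log2(p) = -1.247928, -p*log2(p) = 0.525443
  p = 7/38 = 0.184211: log2(p) = -2.440573, -p*log2(p) = 0.449579
  p = 5/38 = 0.131579: log2(p) = -2.925999, -p*log2(p) = 0.385000
  p = 10/38 = 0.263158: log2(p) = -1.925999, -p*log2(p) = 0.506842
H = 0.525443 + 0.449579 + 0.385000 + 0.506842 = 1.866864

H = 1.8669 bits/symbol


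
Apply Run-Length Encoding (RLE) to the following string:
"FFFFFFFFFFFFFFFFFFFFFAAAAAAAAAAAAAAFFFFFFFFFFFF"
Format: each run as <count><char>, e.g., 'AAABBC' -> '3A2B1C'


Scanning runs left to right:
  i=0: run of 'F' x 21 -> '21F'
  i=21: run of 'A' x 14 -> '14A'
  i=35: run of 'F' x 12 -> '12F'

RLE = 21F14A12F


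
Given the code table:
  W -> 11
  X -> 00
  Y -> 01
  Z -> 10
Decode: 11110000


Decoding:
11 -> W
11 -> W
00 -> X
00 -> X


Result: WWXX


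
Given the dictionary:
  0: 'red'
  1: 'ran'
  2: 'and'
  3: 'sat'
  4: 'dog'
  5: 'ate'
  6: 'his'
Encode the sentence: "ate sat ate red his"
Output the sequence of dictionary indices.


Look up each word in the dictionary:
  'ate' -> 5
  'sat' -> 3
  'ate' -> 5
  'red' -> 0
  'his' -> 6

Encoded: [5, 3, 5, 0, 6]


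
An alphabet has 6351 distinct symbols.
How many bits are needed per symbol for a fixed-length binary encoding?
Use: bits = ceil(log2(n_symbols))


log2(6351) = 12.6328
Bracket: 2^12 = 4096 < 6351 <= 2^13 = 8192
So ceil(log2(6351)) = 13

bits = ceil(log2(6351)) = ceil(12.6328) = 13 bits


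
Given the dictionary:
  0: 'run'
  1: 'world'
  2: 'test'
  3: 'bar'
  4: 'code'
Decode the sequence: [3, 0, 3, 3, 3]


Look up each index in the dictionary:
  3 -> 'bar'
  0 -> 'run'
  3 -> 'bar'
  3 -> 'bar'
  3 -> 'bar'

Decoded: "bar run bar bar bar"


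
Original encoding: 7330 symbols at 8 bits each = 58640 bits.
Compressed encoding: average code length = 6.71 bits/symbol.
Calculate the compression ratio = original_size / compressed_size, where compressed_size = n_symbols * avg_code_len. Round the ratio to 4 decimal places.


original_size = n_symbols * orig_bits = 7330 * 8 = 58640 bits
compressed_size = n_symbols * avg_code_len = 7330 * 6.71 = 49184.3 bits
ratio = original_size / compressed_size = 58640 / 49184.3 = 1.1923

Compression ratio = 1.1923


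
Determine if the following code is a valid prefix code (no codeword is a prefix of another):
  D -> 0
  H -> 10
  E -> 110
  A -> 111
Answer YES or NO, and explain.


Checking each pair (does one codeword prefix another?):
  D='0' vs H='10': no prefix
  D='0' vs E='110': no prefix
  D='0' vs A='111': no prefix
  H='10' vs D='0': no prefix
  H='10' vs E='110': no prefix
  H='10' vs A='111': no prefix
  E='110' vs D='0': no prefix
  E='110' vs H='10': no prefix
  E='110' vs A='111': no prefix
  A='111' vs D='0': no prefix
  A='111' vs H='10': no prefix
  A='111' vs E='110': no prefix
No violation found over all pairs.

YES -- this is a valid prefix code. No codeword is a prefix of any other codeword.


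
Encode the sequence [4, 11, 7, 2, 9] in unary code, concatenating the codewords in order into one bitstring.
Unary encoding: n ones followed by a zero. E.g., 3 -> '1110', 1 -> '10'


Encode each number as n ones followed by a terminating 0:
  4 -> 11110 (5 bits)
  11 -> 111111111110 (12 bits)
  7 -> 11111110 (8 bits)
  2 -> 110 (3 bits)
  9 -> 1111111110 (10 bits)
Total length = 5 + 12 + 8 + 3 + 10 = 38 bits.

Unary([4, 11, 7, 2, 9]) = 11110111111111110111111101101111111110 (38 bits)


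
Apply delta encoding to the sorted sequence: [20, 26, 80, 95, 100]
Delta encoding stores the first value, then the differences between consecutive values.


First value: 20
Deltas:
  26 - 20 = 6
  80 - 26 = 54
  95 - 80 = 15
  100 - 95 = 5


Delta encoded: [20, 6, 54, 15, 5]


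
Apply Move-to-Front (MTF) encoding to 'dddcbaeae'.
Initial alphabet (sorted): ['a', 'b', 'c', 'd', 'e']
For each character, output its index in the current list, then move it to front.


MTF encoding:
'd': index 3 in ['a', 'b', 'c', 'd', 'e'] -> ['d', 'a', 'b', 'c', 'e']
'd': index 0 in ['d', 'a', 'b', 'c', 'e'] -> ['d', 'a', 'b', 'c', 'e']
'd': index 0 in ['d', 'a', 'b', 'c', 'e'] -> ['d', 'a', 'b', 'c', 'e']
'c': index 3 in ['d', 'a', 'b', 'c', 'e'] -> ['c', 'd', 'a', 'b', 'e']
'b': index 3 in ['c', 'd', 'a', 'b', 'e'] -> ['b', 'c', 'd', 'a', 'e']
'a': index 3 in ['b', 'c', 'd', 'a', 'e'] -> ['a', 'b', 'c', 'd', 'e']
'e': index 4 in ['a', 'b', 'c', 'd', 'e'] -> ['e', 'a', 'b', 'c', 'd']
'a': index 1 in ['e', 'a', 'b', 'c', 'd'] -> ['a', 'e', 'b', 'c', 'd']
'e': index 1 in ['a', 'e', 'b', 'c', 'd'] -> ['e', 'a', 'b', 'c', 'd']


Output: [3, 0, 0, 3, 3, 3, 4, 1, 1]


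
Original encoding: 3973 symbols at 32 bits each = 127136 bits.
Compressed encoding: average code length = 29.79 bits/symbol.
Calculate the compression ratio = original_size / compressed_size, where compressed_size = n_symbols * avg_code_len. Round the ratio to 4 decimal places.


original_size = n_symbols * orig_bits = 3973 * 32 = 127136 bits
compressed_size = n_symbols * avg_code_len = 3973 * 29.79 = 118355.67 bits
ratio = original_size / compressed_size = 127136 / 118355.67 = 1.0742

Compression ratio = 1.0742


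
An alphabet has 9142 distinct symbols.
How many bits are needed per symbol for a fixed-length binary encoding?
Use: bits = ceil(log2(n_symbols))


log2(9142) = 13.1583
Bracket: 2^13 = 8192 < 9142 <= 2^14 = 16384
So ceil(log2(9142)) = 14

bits = ceil(log2(9142)) = ceil(13.1583) = 14 bits


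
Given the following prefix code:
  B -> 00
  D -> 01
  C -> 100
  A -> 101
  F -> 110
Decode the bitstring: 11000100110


Decoding step by step:
Bits 110 -> F
Bits 00 -> B
Bits 100 -> C
Bits 110 -> F


Decoded message: FBCF


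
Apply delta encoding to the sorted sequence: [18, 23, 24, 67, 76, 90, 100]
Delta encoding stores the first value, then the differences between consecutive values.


First value: 18
Deltas:
  23 - 18 = 5
  24 - 23 = 1
  67 - 24 = 43
  76 - 67 = 9
  90 - 76 = 14
  100 - 90 = 10


Delta encoded: [18, 5, 1, 43, 9, 14, 10]


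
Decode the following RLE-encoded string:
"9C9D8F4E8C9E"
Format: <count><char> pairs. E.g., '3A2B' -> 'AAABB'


Expanding each <count><char> pair:
  9C -> 'CCCCCCCCC'
  9D -> 'DDDDDDDDD'
  8F -> 'FFFFFFFF'
  4E -> 'EEEE'
  8C -> 'CCCCCCCC'
  9E -> 'EEEEEEEEE'

Decoded = CCCCCCCCCDDDDDDDDDFFFFFFFFEEEECCCCCCCCEEEEEEEEE


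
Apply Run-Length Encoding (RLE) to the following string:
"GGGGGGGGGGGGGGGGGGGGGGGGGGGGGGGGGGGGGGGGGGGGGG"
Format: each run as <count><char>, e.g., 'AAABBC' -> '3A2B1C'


Scanning runs left to right:
  i=0: run of 'G' x 46 -> '46G'

RLE = 46G


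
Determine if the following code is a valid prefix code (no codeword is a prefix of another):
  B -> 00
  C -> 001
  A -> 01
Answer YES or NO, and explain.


Checking each pair (does one codeword prefix another?):
  B='00' vs C='001': prefix -- VIOLATION

NO -- this is NOT a valid prefix code. B (00) is a prefix of C (001).


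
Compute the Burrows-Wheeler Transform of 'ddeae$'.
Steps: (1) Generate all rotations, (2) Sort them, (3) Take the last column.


Rotations (sorted):
  0: $ddeae -> last char: e
  1: ae$dde -> last char: e
  2: ddeae$ -> last char: $
  3: deae$d -> last char: d
  4: e$ddea -> last char: a
  5: eae$dd -> last char: d


BWT = ee$dad


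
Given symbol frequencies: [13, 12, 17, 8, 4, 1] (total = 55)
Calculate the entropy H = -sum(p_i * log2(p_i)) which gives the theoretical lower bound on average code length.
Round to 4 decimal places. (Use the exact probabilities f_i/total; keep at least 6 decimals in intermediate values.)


Per-symbol terms -p_i * log2(p_i) with p_i = f_i/55:
  p = 13/55 = 0.236364: log2(p) = -2.080920, -p*log2(p) = 0.491854
  p = 12/55 = 0.218182: log2(p) = -2.196397, -p*log2(p) = 0.479214
  p = 17/55 = 0.309091: log2(p) = -1.693897, -p*log2(p) = 0.523568
  p = 8/55 = 0.145455: log2(p) = -2.781360, -p*log2(p) = 0.404561
  p = 4/55 = 0.072727: log2(p) = -3.781360, -p*log2(p) = 0.275008
  p = 1/55 = 0.018182: log2(p) = -5.781360, -p*log2(p) = 0.105116
H = 0.491854 + 0.479214 + 0.523568 + 0.404561 + 0.275008 + 0.105116 = 2.279321

H = 2.2793 bits/symbol


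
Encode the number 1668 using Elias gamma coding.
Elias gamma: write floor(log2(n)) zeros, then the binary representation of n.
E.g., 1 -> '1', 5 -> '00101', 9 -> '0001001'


num_bits = floor(log2(1668)) + 1 = 11
leading_zeros = num_bits - 1 = 10
binary(1668) = 11010000100

Elias gamma(1668) = '0000000000' + '11010000100' = 000000000011010000100 (21 bits)


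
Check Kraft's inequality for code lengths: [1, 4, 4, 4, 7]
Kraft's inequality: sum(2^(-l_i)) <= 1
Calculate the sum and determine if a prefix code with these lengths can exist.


Sum = 2^(-1) + 2^(-4) + 2^(-4) + 2^(-4) + 2^(-7)
    = 0.5 + 0.0625 + 0.0625 + 0.0625 + 0.0078125
    = 89/128 = 0.6953125
Since 0.6953125 <= 1, Kraft's inequality IS satisfied.
A prefix code with these lengths CAN exist.

Kraft sum = 0.6953125. Satisfied.


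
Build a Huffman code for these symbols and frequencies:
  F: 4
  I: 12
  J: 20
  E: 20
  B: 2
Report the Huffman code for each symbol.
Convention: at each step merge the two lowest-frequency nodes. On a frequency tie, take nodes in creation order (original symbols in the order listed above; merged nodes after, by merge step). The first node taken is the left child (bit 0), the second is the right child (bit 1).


Huffman tree construction:
Step 1: Merge B(2) + F(4) = 6
Step 2: Merge (B+F)(6) + I(12) = 18
Step 3: Merge ((B+F)+I)(18) + J(20) = 38
Step 4: Merge E(20) + (((B+F)+I)+J)(38) = 58
Read each symbol's code off the tree from the root (left child = 0, right child = 1).

Codes:
  F: 1001 (length 4)
  I: 101 (length 3)
  J: 11 (length 2)
  E: 0 (length 1)
  B: 1000 (length 4)
Average code length: 120/58 = 2.0690 bits/symbol


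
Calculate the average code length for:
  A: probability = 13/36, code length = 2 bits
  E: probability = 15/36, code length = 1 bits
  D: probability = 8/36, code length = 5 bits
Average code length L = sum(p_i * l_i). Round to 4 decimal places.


Weighted contributions p_i * l_i:
  A: (13/36) * 2 = 26/36
  E: (15/36) * 1 = 15/36
  D: (8/36) * 5 = 40/36
Sum = (26 + 15 + 40)/36 = 81/36

L = 81/36 = 2.2500 bits/symbol


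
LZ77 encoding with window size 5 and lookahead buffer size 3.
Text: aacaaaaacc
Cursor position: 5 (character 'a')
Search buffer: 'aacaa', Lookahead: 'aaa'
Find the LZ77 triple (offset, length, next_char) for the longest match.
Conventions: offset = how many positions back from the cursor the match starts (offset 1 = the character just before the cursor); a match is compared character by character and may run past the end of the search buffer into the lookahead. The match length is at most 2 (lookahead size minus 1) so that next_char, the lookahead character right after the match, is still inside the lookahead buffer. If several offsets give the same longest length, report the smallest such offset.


Try each offset into the search buffer:
  offset=1 (pos 4, char 'a'): match length 2
  offset=2 (pos 3, char 'a'): match length 2
  offset=3 (pos 2, char 'c'): match length 0
  offset=4 (pos 1, char 'a'): match length 1
  offset=5 (pos 0, char 'a'): match length 2
Longest match has length 2, found at offsets 1, 2, 5; take the smallest, offset 1.
next_char = character at position 5 + 2 = 7 -> 'a'

Best match: offset=1, length=2 (matching 'aa' starting at position 4)
LZ77 triple: (1, 2, 'a')


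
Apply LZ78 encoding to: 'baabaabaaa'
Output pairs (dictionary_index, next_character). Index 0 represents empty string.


LZ78 encoding steps:
Dictionary: {0: ''}
Step 1: w='' (idx 0), next='b' -> output (0, 'b'), add 'b' as idx 1
Step 2: w='' (idx 0), next='a' -> output (0, 'a'), add 'a' as idx 2
Step 3: w='a' (idx 2), next='b' -> output (2, 'b'), add 'ab' as idx 3
Step 4: w='a' (idx 2), next='a' -> output (2, 'a'), add 'aa' as idx 4
Step 5: w='b' (idx 1), next='a' -> output (1, 'a'), add 'ba' as idx 5
Step 6: w='aa' (idx 4), end of input -> output (4, '')


Encoded: [(0, 'b'), (0, 'a'), (2, 'b'), (2, 'a'), (1, 'a'), (4, '')]


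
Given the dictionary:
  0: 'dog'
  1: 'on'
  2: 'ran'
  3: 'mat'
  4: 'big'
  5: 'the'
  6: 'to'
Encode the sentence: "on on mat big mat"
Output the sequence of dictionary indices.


Look up each word in the dictionary:
  'on' -> 1
  'on' -> 1
  'mat' -> 3
  'big' -> 4
  'mat' -> 3

Encoded: [1, 1, 3, 4, 3]


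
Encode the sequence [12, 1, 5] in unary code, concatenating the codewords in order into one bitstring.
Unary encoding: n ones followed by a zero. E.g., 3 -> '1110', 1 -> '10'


Encode each number as n ones followed by a terminating 0:
  12 -> 1111111111110 (13 bits)
  1 -> 10 (2 bits)
  5 -> 111110 (6 bits)
Total length = 13 + 2 + 6 = 21 bits.

Unary([12, 1, 5]) = 111111111111010111110 (21 bits)


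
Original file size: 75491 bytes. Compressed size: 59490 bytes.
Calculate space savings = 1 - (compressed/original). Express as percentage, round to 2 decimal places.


ratio = compressed/original = 59490/75491 = 0.788041
savings = 1 - ratio = 1 - 0.788041 = 0.211959
as a percentage: 0.211959 * 100 = 21.2%

Space savings = 1 - 59490/75491 = 21.2%


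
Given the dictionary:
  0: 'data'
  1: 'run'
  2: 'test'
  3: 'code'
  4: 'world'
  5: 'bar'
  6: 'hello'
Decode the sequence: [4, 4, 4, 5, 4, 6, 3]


Look up each index in the dictionary:
  4 -> 'world'
  4 -> 'world'
  4 -> 'world'
  5 -> 'bar'
  4 -> 'world'
  6 -> 'hello'
  3 -> 'code'

Decoded: "world world world bar world hello code"


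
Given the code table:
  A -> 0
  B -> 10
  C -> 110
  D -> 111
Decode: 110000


Decoding:
110 -> C
0 -> A
0 -> A
0 -> A


Result: CAAA


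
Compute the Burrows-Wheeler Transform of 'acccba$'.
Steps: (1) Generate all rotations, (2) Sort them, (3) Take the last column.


Rotations (sorted):
  0: $acccba -> last char: a
  1: a$acccb -> last char: b
  2: acccba$ -> last char: $
  3: ba$accc -> last char: c
  4: cba$acc -> last char: c
  5: ccba$ac -> last char: c
  6: cccba$a -> last char: a


BWT = ab$ccca


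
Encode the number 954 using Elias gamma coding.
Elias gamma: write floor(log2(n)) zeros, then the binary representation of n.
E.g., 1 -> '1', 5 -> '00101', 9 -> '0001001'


num_bits = floor(log2(954)) + 1 = 10
leading_zeros = num_bits - 1 = 9
binary(954) = 1110111010

Elias gamma(954) = '000000000' + '1110111010' = 0000000001110111010 (19 bits)


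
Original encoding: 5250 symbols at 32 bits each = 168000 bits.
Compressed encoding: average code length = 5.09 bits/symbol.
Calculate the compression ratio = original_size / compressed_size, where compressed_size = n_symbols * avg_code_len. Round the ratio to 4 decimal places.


original_size = n_symbols * orig_bits = 5250 * 32 = 168000 bits
compressed_size = n_symbols * avg_code_len = 5250 * 5.09 = 26722.5 bits
ratio = original_size / compressed_size = 168000 / 26722.5 = 6.2868

Compression ratio = 6.2868


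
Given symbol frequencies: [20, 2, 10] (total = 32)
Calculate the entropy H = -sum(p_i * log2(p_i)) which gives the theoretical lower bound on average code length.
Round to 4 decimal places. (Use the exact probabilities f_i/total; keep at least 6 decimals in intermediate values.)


Per-symbol terms -p_i * log2(p_i) with p_i = f_i/32:
  p = 20/32 = 0.625000: log2(p) = -0.678072, -p*log2(p) = 0.423795
  p = 2/32 = 0.062500: log2(p) = -4.000000, -p*log2(p) = 0.250000
  p = 10/32 = 0.312500: log2(p) = -1.678072, -p*log2(p) = 0.524397
H = 0.423795 + 0.250000 + 0.524397 = 1.198192

H = 1.1982 bits/symbol


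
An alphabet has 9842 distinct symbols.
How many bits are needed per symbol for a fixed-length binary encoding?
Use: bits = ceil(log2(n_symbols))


log2(9842) = 13.2647
Bracket: 2^13 = 8192 < 9842 <= 2^14 = 16384
So ceil(log2(9842)) = 14

bits = ceil(log2(9842)) = ceil(13.2647) = 14 bits


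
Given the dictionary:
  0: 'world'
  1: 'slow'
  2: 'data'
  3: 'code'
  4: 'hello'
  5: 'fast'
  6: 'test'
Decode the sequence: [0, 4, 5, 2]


Look up each index in the dictionary:
  0 -> 'world'
  4 -> 'hello'
  5 -> 'fast'
  2 -> 'data'

Decoded: "world hello fast data"


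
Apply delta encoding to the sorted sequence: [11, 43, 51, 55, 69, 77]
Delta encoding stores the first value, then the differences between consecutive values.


First value: 11
Deltas:
  43 - 11 = 32
  51 - 43 = 8
  55 - 51 = 4
  69 - 55 = 14
  77 - 69 = 8


Delta encoded: [11, 32, 8, 4, 14, 8]


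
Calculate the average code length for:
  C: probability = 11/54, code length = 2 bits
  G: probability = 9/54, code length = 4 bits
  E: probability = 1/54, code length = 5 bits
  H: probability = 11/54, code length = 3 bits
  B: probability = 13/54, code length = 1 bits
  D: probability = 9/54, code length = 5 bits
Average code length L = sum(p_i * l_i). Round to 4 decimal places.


Weighted contributions p_i * l_i:
  C: (11/54) * 2 = 22/54
  G: (9/54) * 4 = 36/54
  E: (1/54) * 5 = 5/54
  H: (11/54) * 3 = 33/54
  B: (13/54) * 1 = 13/54
  D: (9/54) * 5 = 45/54
Sum = (22 + 36 + 5 + 33 + 13 + 45)/54 = 154/54

L = 154/54 = 2.8519 bits/symbol


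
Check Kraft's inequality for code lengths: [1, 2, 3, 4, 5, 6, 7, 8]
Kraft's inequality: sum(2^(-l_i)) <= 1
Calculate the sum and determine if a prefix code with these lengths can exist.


Sum = 2^(-1) + 2^(-2) + 2^(-3) + 2^(-4) + 2^(-5) + 2^(-6) + 2^(-7) + 2^(-8)
    = 0.5 + 0.25 + 0.125 + 0.0625 + 0.03125 + 0.015625 + 0.0078125 + 0.00390625
    = 255/256 = 0.99609375
Since 0.99609375 <= 1, Kraft's inequality IS satisfied.
A prefix code with these lengths CAN exist.

Kraft sum = 0.99609375. Satisfied.


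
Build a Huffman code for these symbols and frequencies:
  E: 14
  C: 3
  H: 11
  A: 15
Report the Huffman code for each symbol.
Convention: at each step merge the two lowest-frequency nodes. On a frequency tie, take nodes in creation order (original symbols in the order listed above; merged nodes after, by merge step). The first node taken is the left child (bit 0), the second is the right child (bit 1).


Huffman tree construction:
Step 1: Merge C(3) + H(11) = 14
Step 2: Merge E(14) + (C+H)(14) = 28
Step 3: Merge A(15) + (E+(C+H))(28) = 43
Read each symbol's code off the tree from the root (left child = 0, right child = 1).

Codes:
  E: 10 (length 2)
  C: 110 (length 3)
  H: 111 (length 3)
  A: 0 (length 1)
Average code length: 85/43 = 1.9767 bits/symbol


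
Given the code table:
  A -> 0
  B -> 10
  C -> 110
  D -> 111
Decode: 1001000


Decoding:
10 -> B
0 -> A
10 -> B
0 -> A
0 -> A


Result: BABAA


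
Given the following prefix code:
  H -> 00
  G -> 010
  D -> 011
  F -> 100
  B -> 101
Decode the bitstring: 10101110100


Decoding step by step:
Bits 101 -> B
Bits 011 -> D
Bits 101 -> B
Bits 00 -> H


Decoded message: BDBH


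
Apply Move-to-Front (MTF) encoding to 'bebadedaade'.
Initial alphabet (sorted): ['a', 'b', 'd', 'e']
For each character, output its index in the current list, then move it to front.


MTF encoding:
'b': index 1 in ['a', 'b', 'd', 'e'] -> ['b', 'a', 'd', 'e']
'e': index 3 in ['b', 'a', 'd', 'e'] -> ['e', 'b', 'a', 'd']
'b': index 1 in ['e', 'b', 'a', 'd'] -> ['b', 'e', 'a', 'd']
'a': index 2 in ['b', 'e', 'a', 'd'] -> ['a', 'b', 'e', 'd']
'd': index 3 in ['a', 'b', 'e', 'd'] -> ['d', 'a', 'b', 'e']
'e': index 3 in ['d', 'a', 'b', 'e'] -> ['e', 'd', 'a', 'b']
'd': index 1 in ['e', 'd', 'a', 'b'] -> ['d', 'e', 'a', 'b']
'a': index 2 in ['d', 'e', 'a', 'b'] -> ['a', 'd', 'e', 'b']
'a': index 0 in ['a', 'd', 'e', 'b'] -> ['a', 'd', 'e', 'b']
'd': index 1 in ['a', 'd', 'e', 'b'] -> ['d', 'a', 'e', 'b']
'e': index 2 in ['d', 'a', 'e', 'b'] -> ['e', 'd', 'a', 'b']


Output: [1, 3, 1, 2, 3, 3, 1, 2, 0, 1, 2]


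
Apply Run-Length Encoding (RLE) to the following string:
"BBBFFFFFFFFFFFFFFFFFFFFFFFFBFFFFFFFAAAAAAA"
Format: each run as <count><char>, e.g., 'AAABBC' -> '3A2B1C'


Scanning runs left to right:
  i=0: run of 'B' x 3 -> '3B'
  i=3: run of 'F' x 24 -> '24F'
  i=27: run of 'B' x 1 -> '1B'
  i=28: run of 'F' x 7 -> '7F'
  i=35: run of 'A' x 7 -> '7A'

RLE = 3B24F1B7F7A


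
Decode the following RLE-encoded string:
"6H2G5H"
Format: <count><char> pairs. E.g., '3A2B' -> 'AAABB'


Expanding each <count><char> pair:
  6H -> 'HHHHHH'
  2G -> 'GG'
  5H -> 'HHHHH'

Decoded = HHHHHHGGHHHHH


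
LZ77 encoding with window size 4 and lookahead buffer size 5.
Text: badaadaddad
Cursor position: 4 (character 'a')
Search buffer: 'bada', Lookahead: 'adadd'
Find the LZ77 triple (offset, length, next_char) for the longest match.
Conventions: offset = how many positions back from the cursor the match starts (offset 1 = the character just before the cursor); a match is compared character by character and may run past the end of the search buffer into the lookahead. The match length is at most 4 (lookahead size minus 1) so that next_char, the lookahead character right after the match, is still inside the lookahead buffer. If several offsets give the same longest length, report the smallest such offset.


Try each offset into the search buffer:
  offset=1 (pos 3, char 'a'): match length 1
  offset=2 (pos 2, char 'd'): match length 0
  offset=3 (pos 1, char 'a'): match length 3
  offset=4 (pos 0, char 'b'): match length 0
Longest match has length 3 at offset 3.
next_char = character at position 4 + 3 = 7 -> 'd'

Best match: offset=3, length=3 (matching 'ada' starting at position 1)
LZ77 triple: (3, 3, 'd')


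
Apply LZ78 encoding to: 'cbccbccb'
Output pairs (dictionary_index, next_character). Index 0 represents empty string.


LZ78 encoding steps:
Dictionary: {0: ''}
Step 1: w='' (idx 0), next='c' -> output (0, 'c'), add 'c' as idx 1
Step 2: w='' (idx 0), next='b' -> output (0, 'b'), add 'b' as idx 2
Step 3: w='c' (idx 1), next='c' -> output (1, 'c'), add 'cc' as idx 3
Step 4: w='b' (idx 2), next='c' -> output (2, 'c'), add 'bc' as idx 4
Step 5: w='c' (idx 1), next='b' -> output (1, 'b'), add 'cb' as idx 5


Encoded: [(0, 'c'), (0, 'b'), (1, 'c'), (2, 'c'), (1, 'b')]


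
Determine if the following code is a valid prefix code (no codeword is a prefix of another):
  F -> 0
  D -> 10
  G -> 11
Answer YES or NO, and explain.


Checking each pair (does one codeword prefix another?):
  F='0' vs D='10': no prefix
  F='0' vs G='11': no prefix
  D='10' vs F='0': no prefix
  D='10' vs G='11': no prefix
  G='11' vs F='0': no prefix
  G='11' vs D='10': no prefix
No violation found over all pairs.

YES -- this is a valid prefix code. No codeword is a prefix of any other codeword.


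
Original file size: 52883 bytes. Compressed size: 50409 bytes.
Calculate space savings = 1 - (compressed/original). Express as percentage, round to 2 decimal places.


ratio = compressed/original = 50409/52883 = 0.953217
savings = 1 - ratio = 1 - 0.953217 = 0.046783
as a percentage: 0.046783 * 100 = 4.68%

Space savings = 1 - 50409/52883 = 4.68%


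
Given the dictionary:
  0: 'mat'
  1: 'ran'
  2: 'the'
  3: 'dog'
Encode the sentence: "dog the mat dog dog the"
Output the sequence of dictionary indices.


Look up each word in the dictionary:
  'dog' -> 3
  'the' -> 2
  'mat' -> 0
  'dog' -> 3
  'dog' -> 3
  'the' -> 2

Encoded: [3, 2, 0, 3, 3, 2]


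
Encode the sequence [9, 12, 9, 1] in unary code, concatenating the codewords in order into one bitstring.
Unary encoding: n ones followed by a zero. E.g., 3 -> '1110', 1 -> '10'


Encode each number as n ones followed by a terminating 0:
  9 -> 1111111110 (10 bits)
  12 -> 1111111111110 (13 bits)
  9 -> 1111111110 (10 bits)
  1 -> 10 (2 bits)
Total length = 10 + 13 + 10 + 2 = 35 bits.

Unary([9, 12, 9, 1]) = 11111111101111111111110111111111010 (35 bits)


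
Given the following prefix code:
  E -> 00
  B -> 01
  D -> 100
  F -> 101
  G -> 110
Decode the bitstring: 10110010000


Decoding step by step:
Bits 101 -> F
Bits 100 -> D
Bits 100 -> D
Bits 00 -> E


Decoded message: FDDE


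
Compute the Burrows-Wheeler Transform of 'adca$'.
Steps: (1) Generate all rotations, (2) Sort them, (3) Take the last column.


Rotations (sorted):
  0: $adca -> last char: a
  1: a$adc -> last char: c
  2: adca$ -> last char: $
  3: ca$ad -> last char: d
  4: dca$a -> last char: a


BWT = ac$da


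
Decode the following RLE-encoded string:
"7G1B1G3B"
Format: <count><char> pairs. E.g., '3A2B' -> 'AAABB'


Expanding each <count><char> pair:
  7G -> 'GGGGGGG'
  1B -> 'B'
  1G -> 'G'
  3B -> 'BBB'

Decoded = GGGGGGGBGBBB


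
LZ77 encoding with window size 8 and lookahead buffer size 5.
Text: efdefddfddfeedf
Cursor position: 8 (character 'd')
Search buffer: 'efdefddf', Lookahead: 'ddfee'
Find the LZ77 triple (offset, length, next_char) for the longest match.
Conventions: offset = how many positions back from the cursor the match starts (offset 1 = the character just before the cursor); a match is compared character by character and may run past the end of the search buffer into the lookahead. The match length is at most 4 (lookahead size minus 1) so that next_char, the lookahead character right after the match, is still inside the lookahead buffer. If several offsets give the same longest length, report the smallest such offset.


Try each offset into the search buffer:
  offset=1 (pos 7, char 'f'): match length 0
  offset=2 (pos 6, char 'd'): match length 1
  offset=3 (pos 5, char 'd'): match length 3
  offset=4 (pos 4, char 'f'): match length 0
  offset=5 (pos 3, char 'e'): match length 0
  offset=6 (pos 2, char 'd'): match length 1
  offset=7 (pos 1, char 'f'): match length 0
  offset=8 (pos 0, char 'e'): match length 0
Longest match has length 3 at offset 3.
next_char = character at position 8 + 3 = 11 -> 'e'

Best match: offset=3, length=3 (matching 'ddf' starting at position 5)
LZ77 triple: (3, 3, 'e')


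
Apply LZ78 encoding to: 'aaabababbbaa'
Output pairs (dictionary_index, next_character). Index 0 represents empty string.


LZ78 encoding steps:
Dictionary: {0: ''}
Step 1: w='' (idx 0), next='a' -> output (0, 'a'), add 'a' as idx 1
Step 2: w='a' (idx 1), next='a' -> output (1, 'a'), add 'aa' as idx 2
Step 3: w='' (idx 0), next='b' -> output (0, 'b'), add 'b' as idx 3
Step 4: w='a' (idx 1), next='b' -> output (1, 'b'), add 'ab' as idx 4
Step 5: w='ab' (idx 4), next='b' -> output (4, 'b'), add 'abb' as idx 5
Step 6: w='b' (idx 3), next='a' -> output (3, 'a'), add 'ba' as idx 6
Step 7: w='a' (idx 1), end of input -> output (1, '')


Encoded: [(0, 'a'), (1, 'a'), (0, 'b'), (1, 'b'), (4, 'b'), (3, 'a'), (1, '')]


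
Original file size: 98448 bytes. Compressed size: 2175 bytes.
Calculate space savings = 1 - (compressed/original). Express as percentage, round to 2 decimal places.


ratio = compressed/original = 2175/98448 = 0.022093
savings = 1 - ratio = 1 - 0.022093 = 0.977907
as a percentage: 0.977907 * 100 = 97.79%

Space savings = 1 - 2175/98448 = 97.79%


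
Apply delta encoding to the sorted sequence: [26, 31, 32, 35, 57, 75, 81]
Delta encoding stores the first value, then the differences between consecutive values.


First value: 26
Deltas:
  31 - 26 = 5
  32 - 31 = 1
  35 - 32 = 3
  57 - 35 = 22
  75 - 57 = 18
  81 - 75 = 6


Delta encoded: [26, 5, 1, 3, 22, 18, 6]


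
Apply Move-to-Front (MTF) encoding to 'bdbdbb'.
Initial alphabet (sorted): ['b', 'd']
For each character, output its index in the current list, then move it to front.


MTF encoding:
'b': index 0 in ['b', 'd'] -> ['b', 'd']
'd': index 1 in ['b', 'd'] -> ['d', 'b']
'b': index 1 in ['d', 'b'] -> ['b', 'd']
'd': index 1 in ['b', 'd'] -> ['d', 'b']
'b': index 1 in ['d', 'b'] -> ['b', 'd']
'b': index 0 in ['b', 'd'] -> ['b', 'd']


Output: [0, 1, 1, 1, 1, 0]


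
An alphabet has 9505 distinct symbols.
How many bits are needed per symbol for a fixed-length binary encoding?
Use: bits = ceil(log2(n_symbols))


log2(9505) = 13.2145
Bracket: 2^13 = 8192 < 9505 <= 2^14 = 16384
So ceil(log2(9505)) = 14

bits = ceil(log2(9505)) = ceil(13.2145) = 14 bits


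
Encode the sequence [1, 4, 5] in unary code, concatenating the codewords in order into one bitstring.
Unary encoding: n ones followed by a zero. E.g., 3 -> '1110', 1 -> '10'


Encode each number as n ones followed by a terminating 0:
  1 -> 10 (2 bits)
  4 -> 11110 (5 bits)
  5 -> 111110 (6 bits)
Total length = 2 + 5 + 6 = 13 bits.

Unary([1, 4, 5]) = 1011110111110 (13 bits)


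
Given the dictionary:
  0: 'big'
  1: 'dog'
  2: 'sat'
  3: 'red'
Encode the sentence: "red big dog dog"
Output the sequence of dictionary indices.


Look up each word in the dictionary:
  'red' -> 3
  'big' -> 0
  'dog' -> 1
  'dog' -> 1

Encoded: [3, 0, 1, 1]


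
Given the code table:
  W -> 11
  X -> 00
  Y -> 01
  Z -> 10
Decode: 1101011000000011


Decoding:
11 -> W
01 -> Y
01 -> Y
10 -> Z
00 -> X
00 -> X
00 -> X
11 -> W


Result: WYYZXXXW


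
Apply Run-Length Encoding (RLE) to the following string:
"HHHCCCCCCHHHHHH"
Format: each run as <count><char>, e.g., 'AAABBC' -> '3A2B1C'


Scanning runs left to right:
  i=0: run of 'H' x 3 -> '3H'
  i=3: run of 'C' x 6 -> '6C'
  i=9: run of 'H' x 6 -> '6H'

RLE = 3H6C6H


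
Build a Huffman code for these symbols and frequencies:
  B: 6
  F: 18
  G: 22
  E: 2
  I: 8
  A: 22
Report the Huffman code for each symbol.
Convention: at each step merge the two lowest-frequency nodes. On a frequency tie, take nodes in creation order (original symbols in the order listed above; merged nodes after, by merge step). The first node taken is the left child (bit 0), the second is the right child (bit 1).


Huffman tree construction:
Step 1: Merge E(2) + B(6) = 8
Step 2: Merge I(8) + (E+B)(8) = 16
Step 3: Merge (I+(E+B))(16) + F(18) = 34
Step 4: Merge G(22) + A(22) = 44
Step 5: Merge ((I+(E+B))+F)(34) + (G+A)(44) = 78
Read each symbol's code off the tree from the root (left child = 0, right child = 1).

Codes:
  B: 0011 (length 4)
  F: 01 (length 2)
  G: 10 (length 2)
  E: 0010 (length 4)
  I: 000 (length 3)
  A: 11 (length 2)
Average code length: 180/78 = 2.3077 bits/symbol


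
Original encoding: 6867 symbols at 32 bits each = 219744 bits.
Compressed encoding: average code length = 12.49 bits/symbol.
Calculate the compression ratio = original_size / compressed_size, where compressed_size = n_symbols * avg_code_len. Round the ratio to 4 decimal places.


original_size = n_symbols * orig_bits = 6867 * 32 = 219744 bits
compressed_size = n_symbols * avg_code_len = 6867 * 12.49 = 85768.83 bits
ratio = original_size / compressed_size = 219744 / 85768.83 = 2.562

Compression ratio = 2.562


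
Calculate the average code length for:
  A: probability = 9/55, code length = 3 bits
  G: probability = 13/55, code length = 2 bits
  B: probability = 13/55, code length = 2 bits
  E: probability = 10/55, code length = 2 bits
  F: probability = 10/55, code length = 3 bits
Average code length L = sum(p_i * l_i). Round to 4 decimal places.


Weighted contributions p_i * l_i:
  A: (9/55) * 3 = 27/55
  G: (13/55) * 2 = 26/55
  B: (13/55) * 2 = 26/55
  E: (10/55) * 2 = 20/55
  F: (10/55) * 3 = 30/55
Sum = (27 + 26 + 26 + 20 + 30)/55 = 129/55

L = 129/55 = 2.3455 bits/symbol


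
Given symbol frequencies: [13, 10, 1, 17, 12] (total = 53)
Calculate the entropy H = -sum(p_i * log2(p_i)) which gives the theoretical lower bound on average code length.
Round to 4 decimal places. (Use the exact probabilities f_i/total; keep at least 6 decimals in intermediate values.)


Per-symbol terms -p_i * log2(p_i) with p_i = f_i/53:
  p = 13/53 = 0.245283: log2(p) = -2.027481, -p*log2(p) = 0.497307
  p = 10/53 = 0.188679: log2(p) = -2.405992, -p*log2(p) = 0.453961
  p = 1/53 = 0.018868: log2(p) = -5.727920, -p*log2(p) = 0.108074
  p = 17/53 = 0.320755: log2(p) = -1.640458, -p*log2(p) = 0.526185
  p = 12/53 = 0.226415: log2(p) = -2.142958, -p*log2(p) = 0.485198
H = 0.497307 + 0.453961 + 0.108074 + 0.526185 + 0.485198 = 2.070725

H = 2.0707 bits/symbol


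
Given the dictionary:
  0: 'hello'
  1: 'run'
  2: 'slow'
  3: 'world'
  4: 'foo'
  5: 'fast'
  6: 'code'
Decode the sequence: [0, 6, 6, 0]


Look up each index in the dictionary:
  0 -> 'hello'
  6 -> 'code'
  6 -> 'code'
  0 -> 'hello'

Decoded: "hello code code hello"


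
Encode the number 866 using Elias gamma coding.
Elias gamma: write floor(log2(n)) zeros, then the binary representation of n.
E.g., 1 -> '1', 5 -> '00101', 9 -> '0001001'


num_bits = floor(log2(866)) + 1 = 10
leading_zeros = num_bits - 1 = 9
binary(866) = 1101100010

Elias gamma(866) = '000000000' + '1101100010' = 0000000001101100010 (19 bits)


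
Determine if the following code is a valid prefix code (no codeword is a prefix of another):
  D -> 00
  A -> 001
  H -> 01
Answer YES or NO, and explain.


Checking each pair (does one codeword prefix another?):
  D='00' vs A='001': prefix -- VIOLATION

NO -- this is NOT a valid prefix code. D (00) is a prefix of A (001).


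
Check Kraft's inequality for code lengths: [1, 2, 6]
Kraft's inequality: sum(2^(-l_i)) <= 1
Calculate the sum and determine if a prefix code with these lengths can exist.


Sum = 2^(-1) + 2^(-2) + 2^(-6)
    = 0.5 + 0.25 + 0.015625
    = 49/64 = 0.765625
Since 0.765625 <= 1, Kraft's inequality IS satisfied.
A prefix code with these lengths CAN exist.

Kraft sum = 0.765625. Satisfied.


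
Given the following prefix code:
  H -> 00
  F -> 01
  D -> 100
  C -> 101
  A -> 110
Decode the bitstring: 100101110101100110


Decoding step by step:
Bits 100 -> D
Bits 101 -> C
Bits 110 -> A
Bits 101 -> C
Bits 100 -> D
Bits 110 -> A


Decoded message: DCACDA


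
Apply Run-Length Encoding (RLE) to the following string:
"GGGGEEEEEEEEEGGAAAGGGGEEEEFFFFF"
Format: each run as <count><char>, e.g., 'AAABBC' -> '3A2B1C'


Scanning runs left to right:
  i=0: run of 'G' x 4 -> '4G'
  i=4: run of 'E' x 9 -> '9E'
  i=13: run of 'G' x 2 -> '2G'
  i=15: run of 'A' x 3 -> '3A'
  i=18: run of 'G' x 4 -> '4G'
  i=22: run of 'E' x 4 -> '4E'
  i=26: run of 'F' x 5 -> '5F'

RLE = 4G9E2G3A4G4E5F


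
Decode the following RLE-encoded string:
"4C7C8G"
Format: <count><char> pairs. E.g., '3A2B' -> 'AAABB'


Expanding each <count><char> pair:
  4C -> 'CCCC'
  7C -> 'CCCCCCC'
  8G -> 'GGGGGGGG'

Decoded = CCCCCCCCCCCGGGGGGGG


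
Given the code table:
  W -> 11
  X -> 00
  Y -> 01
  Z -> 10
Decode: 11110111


Decoding:
11 -> W
11 -> W
01 -> Y
11 -> W


Result: WWYW


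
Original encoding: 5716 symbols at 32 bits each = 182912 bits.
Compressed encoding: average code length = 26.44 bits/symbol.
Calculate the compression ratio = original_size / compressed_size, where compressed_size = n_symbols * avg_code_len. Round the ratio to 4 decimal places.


original_size = n_symbols * orig_bits = 5716 * 32 = 182912 bits
compressed_size = n_symbols * avg_code_len = 5716 * 26.44 = 151131.04 bits
ratio = original_size / compressed_size = 182912 / 151131.04 = 1.2103

Compression ratio = 1.2103


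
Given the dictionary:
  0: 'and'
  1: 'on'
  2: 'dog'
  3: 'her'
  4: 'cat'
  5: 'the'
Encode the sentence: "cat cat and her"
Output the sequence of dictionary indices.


Look up each word in the dictionary:
  'cat' -> 4
  'cat' -> 4
  'and' -> 0
  'her' -> 3

Encoded: [4, 4, 0, 3]


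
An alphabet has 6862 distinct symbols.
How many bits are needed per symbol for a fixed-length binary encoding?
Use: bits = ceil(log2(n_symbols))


log2(6862) = 12.7444
Bracket: 2^12 = 4096 < 6862 <= 2^13 = 8192
So ceil(log2(6862)) = 13

bits = ceil(log2(6862)) = ceil(12.7444) = 13 bits


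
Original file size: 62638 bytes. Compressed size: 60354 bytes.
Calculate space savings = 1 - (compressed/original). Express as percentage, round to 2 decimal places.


ratio = compressed/original = 60354/62638 = 0.963537
savings = 1 - ratio = 1 - 0.963537 = 0.036463
as a percentage: 0.036463 * 100 = 3.65%

Space savings = 1 - 60354/62638 = 3.65%


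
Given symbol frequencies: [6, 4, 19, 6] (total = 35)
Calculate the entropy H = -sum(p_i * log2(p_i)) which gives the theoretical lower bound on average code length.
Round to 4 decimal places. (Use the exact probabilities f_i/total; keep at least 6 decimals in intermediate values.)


Per-symbol terms -p_i * log2(p_i) with p_i = f_i/35:
  p = 6/35 = 0.171429: log2(p) = -2.544321, -p*log2(p) = 0.436169
  p = 4/35 = 0.114286: log2(p) = -3.129283, -p*log2(p) = 0.357632
  p = 19/35 = 0.542857: log2(p) = -0.881356, -p*log2(p) = 0.478450
  p = 6/35 = 0.171429: log2(p) = -2.544321, -p*log2(p) = 0.436169
H = 0.436169 + 0.357632 + 0.478450 + 0.436169 = 1.708420

H = 1.7084 bits/symbol


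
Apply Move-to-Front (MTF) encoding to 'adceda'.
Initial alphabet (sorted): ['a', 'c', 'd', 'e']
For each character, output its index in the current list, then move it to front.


MTF encoding:
'a': index 0 in ['a', 'c', 'd', 'e'] -> ['a', 'c', 'd', 'e']
'd': index 2 in ['a', 'c', 'd', 'e'] -> ['d', 'a', 'c', 'e']
'c': index 2 in ['d', 'a', 'c', 'e'] -> ['c', 'd', 'a', 'e']
'e': index 3 in ['c', 'd', 'a', 'e'] -> ['e', 'c', 'd', 'a']
'd': index 2 in ['e', 'c', 'd', 'a'] -> ['d', 'e', 'c', 'a']
'a': index 3 in ['d', 'e', 'c', 'a'] -> ['a', 'd', 'e', 'c']


Output: [0, 2, 2, 3, 2, 3]


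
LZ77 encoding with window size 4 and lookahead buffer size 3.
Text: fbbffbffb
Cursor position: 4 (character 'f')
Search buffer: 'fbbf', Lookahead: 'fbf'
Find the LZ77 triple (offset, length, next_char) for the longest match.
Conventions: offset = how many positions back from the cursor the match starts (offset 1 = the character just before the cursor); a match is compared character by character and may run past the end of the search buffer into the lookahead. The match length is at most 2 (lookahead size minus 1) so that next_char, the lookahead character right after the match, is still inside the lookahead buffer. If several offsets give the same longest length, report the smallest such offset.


Try each offset into the search buffer:
  offset=1 (pos 3, char 'f'): match length 1
  offset=2 (pos 2, char 'b'): match length 0
  offset=3 (pos 1, char 'b'): match length 0
  offset=4 (pos 0, char 'f'): match length 2
Longest match has length 2 at offset 4.
next_char = character at position 4 + 2 = 6 -> 'f'

Best match: offset=4, length=2 (matching 'fb' starting at position 0)
LZ77 triple: (4, 2, 'f')


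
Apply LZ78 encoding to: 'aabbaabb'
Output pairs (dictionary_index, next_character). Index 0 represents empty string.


LZ78 encoding steps:
Dictionary: {0: ''}
Step 1: w='' (idx 0), next='a' -> output (0, 'a'), add 'a' as idx 1
Step 2: w='a' (idx 1), next='b' -> output (1, 'b'), add 'ab' as idx 2
Step 3: w='' (idx 0), next='b' -> output (0, 'b'), add 'b' as idx 3
Step 4: w='a' (idx 1), next='a' -> output (1, 'a'), add 'aa' as idx 4
Step 5: w='b' (idx 3), next='b' -> output (3, 'b'), add 'bb' as idx 5


Encoded: [(0, 'a'), (1, 'b'), (0, 'b'), (1, 'a'), (3, 'b')]


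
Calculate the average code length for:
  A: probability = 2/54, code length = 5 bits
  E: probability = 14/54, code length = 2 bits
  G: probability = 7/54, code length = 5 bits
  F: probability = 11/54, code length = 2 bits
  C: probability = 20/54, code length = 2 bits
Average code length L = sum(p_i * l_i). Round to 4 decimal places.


Weighted contributions p_i * l_i:
  A: (2/54) * 5 = 10/54
  E: (14/54) * 2 = 28/54
  G: (7/54) * 5 = 35/54
  F: (11/54) * 2 = 22/54
  C: (20/54) * 2 = 40/54
Sum = (10 + 28 + 35 + 22 + 40)/54 = 135/54

L = 135/54 = 2.5000 bits/symbol
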